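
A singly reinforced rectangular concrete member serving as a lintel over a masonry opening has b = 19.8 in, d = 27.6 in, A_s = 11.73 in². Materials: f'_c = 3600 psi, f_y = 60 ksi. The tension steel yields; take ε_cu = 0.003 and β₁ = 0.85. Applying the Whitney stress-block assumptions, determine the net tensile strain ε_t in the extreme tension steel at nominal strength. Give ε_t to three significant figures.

ε_t ≈ 0.00306

a = A_s f_y/(0.85 f'_c b) = 11.616 in.
β₁ = 0.85, so c = a/β₁ = 11.616/0.85 = 13.666 in.
From the linear strain diagram with ε_cu = 0.003: ε_t = 0.003 (d − c)/c = 0.003 × (27.6 − 13.666)/13.666 = 0.00306.
ε_t < 0.004 — the section is over-reinforced for flexure under ACI limits.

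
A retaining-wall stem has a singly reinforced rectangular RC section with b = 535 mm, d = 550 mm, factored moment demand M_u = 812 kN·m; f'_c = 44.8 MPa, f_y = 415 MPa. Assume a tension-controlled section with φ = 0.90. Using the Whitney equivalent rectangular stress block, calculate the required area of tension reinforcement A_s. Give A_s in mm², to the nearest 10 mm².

A_s ≈ 4290 mm²

M_n = M_u/φ = 812/0.90 = 902.222 kN·m.
With M_n = 0.85 f'_c a b (d − a/2), solve the quadratic for a:
a = d − √(d² − 2M_n/(0.85 f'_c b)) = 550 − √(550² − 2 × 902.222×10⁶/(0.85 × 44.8 × 535)) = 87.48 mm.
A_s = 0.85 f'_c a b / f_y = 0.85 × 44.8 × 87.48 × 535 / 415 = 4294.5 mm².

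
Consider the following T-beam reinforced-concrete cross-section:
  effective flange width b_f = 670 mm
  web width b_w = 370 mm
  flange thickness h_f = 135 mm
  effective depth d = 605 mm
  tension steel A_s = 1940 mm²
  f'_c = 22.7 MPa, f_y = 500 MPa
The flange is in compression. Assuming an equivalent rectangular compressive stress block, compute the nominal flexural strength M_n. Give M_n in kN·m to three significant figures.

M_n ≈ 550 kN·m

Tension: T = A_s f_y = 1940 × 500 = 970000 N.
Try a within the flange: a = T/(0.85 f'_c b_f) = 970000/(0.85 × 22.7 × 670) = 75.03 mm.
Since a = 75.03 ≤ h_f = 135 mm, the stress block lies entirely in the flange; analyse as a rectangular beam of width b_f.
M_n = T(d − a/2) = 970000 × (605 − 37.515) = 550.46 × 10⁶ N·mm.
M_n = 550.46 kN·m.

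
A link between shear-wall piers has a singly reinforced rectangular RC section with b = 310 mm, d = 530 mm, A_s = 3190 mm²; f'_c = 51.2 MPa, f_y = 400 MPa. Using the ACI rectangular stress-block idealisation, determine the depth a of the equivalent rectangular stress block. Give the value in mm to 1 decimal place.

a ≈ 94.6 mm

T = A_s f_y = 3190 × 400 = 1276000 N = 1276 kN.
Setting C = 0.85 f'_c a b equal to T: a = 1276000/(0.85 × 51.2 × 310) = 94.6 mm.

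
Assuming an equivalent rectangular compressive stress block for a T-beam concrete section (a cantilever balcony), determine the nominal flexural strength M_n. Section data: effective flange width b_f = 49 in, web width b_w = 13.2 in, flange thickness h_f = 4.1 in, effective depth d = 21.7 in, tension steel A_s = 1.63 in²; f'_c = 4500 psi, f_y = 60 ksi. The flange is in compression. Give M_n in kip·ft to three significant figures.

Tension: T = A_s f_y = 1.63 × 60 = 97.8 kips.
Try a within the flange: a = T/(0.85 f'_c b_f) = 97.8/(0.85 × 4.5 × 49) = 0.522 in.
Since a = 0.522 ≤ h_f = 4.1 in, the stress block lies entirely in the flange; analyse as a rectangular beam of width b_f.
M_n = T(d − a/2) = 97.8 × (21.7 − 0.261) = 2096.7 kip·in.
M_n = 2096.7/12 = 174.73 kip·ft.

M_n ≈ 175 kip·ft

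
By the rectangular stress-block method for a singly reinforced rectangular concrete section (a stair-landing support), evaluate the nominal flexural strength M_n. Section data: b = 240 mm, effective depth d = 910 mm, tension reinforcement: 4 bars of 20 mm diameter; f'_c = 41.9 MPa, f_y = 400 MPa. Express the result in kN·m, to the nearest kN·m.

A_s = 4 × 314 = 1256 mm².
T = A_s f_y = 1256 × 400 = 502400 N = 502.4 kN.
From C = T: a = T/(0.85 f'_c b) = 502400/(0.85 × 41.9 × 240) = 58.78 mm.
M_n = T(d − a/2) = 502.4 kN × (910 − 29.39) mm = 442.42 kN·m.

M_n ≈ 442 kN·m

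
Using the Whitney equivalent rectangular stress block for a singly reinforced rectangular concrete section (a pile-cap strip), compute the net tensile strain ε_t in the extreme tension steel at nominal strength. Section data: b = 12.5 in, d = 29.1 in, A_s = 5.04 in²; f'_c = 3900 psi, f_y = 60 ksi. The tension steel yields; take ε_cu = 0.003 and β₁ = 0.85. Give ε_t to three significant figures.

ε_t ≈ 0.00717

a = A_s f_y/(0.85 f'_c b) = 7.298 in.
β₁ = 0.85, so c = a/β₁ = 7.298/0.85 = 8.586 in.
From the linear strain diagram with ε_cu = 0.003: ε_t = 0.003 (d − c)/c = 0.003 × (29.1 − 8.586)/8.586 = 0.00717.
Since ε_t ≥ 0.005, the section is tension-controlled.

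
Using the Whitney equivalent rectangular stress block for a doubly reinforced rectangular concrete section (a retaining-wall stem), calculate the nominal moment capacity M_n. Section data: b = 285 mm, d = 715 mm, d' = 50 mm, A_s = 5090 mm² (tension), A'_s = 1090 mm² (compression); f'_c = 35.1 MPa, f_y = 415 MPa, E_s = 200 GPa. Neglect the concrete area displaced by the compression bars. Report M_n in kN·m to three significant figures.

M_n ≈ 1330 kN·m

Assume both tension and compression steel yield.
Net tension couple steel: A_s − A'_s = 4000 mm².
a = (A_s − A'_s) f_y / (0.85 f'_c b) = 1660000/(0.85 × 35.1 × 285) = 195.23 mm.
c = a/β₁ = 195.23/0.799 = 244.34 mm; ε'_s = 0.003(c − d')/c = 0.0024 ≥ f_y/E_s = 0.0021, so compression steel does yield.
M_n = (A_s − A'_s) f_y (d − a/2) + A'_s f_y (d − d') = [1660000 × (715 − 97.615) + 452350 × (715 − 50)] × 10⁻⁶ = 1024.86 + 300.81 = 1325.67 kN·m.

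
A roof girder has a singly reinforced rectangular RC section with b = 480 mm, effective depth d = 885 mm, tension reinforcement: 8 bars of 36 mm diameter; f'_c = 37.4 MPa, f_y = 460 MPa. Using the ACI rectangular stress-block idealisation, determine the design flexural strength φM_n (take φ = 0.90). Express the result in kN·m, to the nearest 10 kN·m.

φM_n ≈ 2570 kN·m

A_s = 8 × 1018 = 8144 mm².
T = A_s f_y = 8144 × 460 = 3746240 N = 3746.24 kN.
From C = T: a = T/(0.85 f'_c b) = 3746240/(0.85 × 37.4 × 480) = 245.51 mm.
M_n = T(d − a/2) = 3746.24 kN × (885 − 122.755) mm = 2855.55 kN·m.
φM_n = 0.90 × 2855.55 = 2570.00 kN·m.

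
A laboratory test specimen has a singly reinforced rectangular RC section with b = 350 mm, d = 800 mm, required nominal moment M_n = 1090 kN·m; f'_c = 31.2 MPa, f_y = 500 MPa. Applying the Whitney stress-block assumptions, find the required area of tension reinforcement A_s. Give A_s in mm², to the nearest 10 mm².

With M_n = 0.85 f'_c a b (d − a/2), solve the quadratic for a:
a = d − √(d² − 2M_n/(0.85 f'_c b)) = 800 − √(800² − 2 × 1090×10⁶/(0.85 × 31.2 × 350)) = 163.50 mm.
A_s = 0.85 f'_c a b / f_y = 0.85 × 31.2 × 163.50 × 350 / 500 = 3035.2 mm².

A_s ≈ 3040 mm²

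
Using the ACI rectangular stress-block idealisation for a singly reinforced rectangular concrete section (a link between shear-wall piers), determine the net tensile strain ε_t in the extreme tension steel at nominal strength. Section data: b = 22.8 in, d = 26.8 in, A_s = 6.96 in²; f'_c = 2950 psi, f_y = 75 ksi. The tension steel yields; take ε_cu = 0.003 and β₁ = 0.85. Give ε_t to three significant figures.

ε_t ≈ 0.00448

a = A_s f_y/(0.85 f'_c b) = 9.131 in.
β₁ = 0.85, so c = a/β₁ = 9.131/0.85 = 10.742 in.
From the linear strain diagram with ε_cu = 0.003: ε_t = 0.003 (d − c)/c = 0.003 × (26.8 − 10.742)/10.742 = 0.00448.
ε_t is between 0.004 and 0.005 — transition zone.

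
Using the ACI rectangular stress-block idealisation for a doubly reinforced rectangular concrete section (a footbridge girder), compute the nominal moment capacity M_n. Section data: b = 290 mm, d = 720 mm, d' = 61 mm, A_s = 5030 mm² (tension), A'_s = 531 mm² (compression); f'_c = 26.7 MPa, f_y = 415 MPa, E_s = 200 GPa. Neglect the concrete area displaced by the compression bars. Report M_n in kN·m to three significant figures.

M_n ≈ 1220 kN·m

Assume both tension and compression steel yield.
Net tension couple steel: A_s − A'_s = 4499 mm².
a = (A_s − A'_s) f_y / (0.85 f'_c b) = 1867085/(0.85 × 26.7 × 290) = 283.68 mm.
c = a/β₁ = 283.68/0.85 = 333.74 mm; ε'_s = 0.003(c − d')/c = 0.0025 ≥ f_y/E_s = 0.0021, so compression steel does yield.
M_n = (A_s − A'_s) f_y (d − a/2) + A'_s f_y (d − d') = [1867085 × (720 − 141.84) + 220365 × (720 − 61)] × 10⁻⁶ = 1079.47 + 145.22 = 1224.69 kN·m.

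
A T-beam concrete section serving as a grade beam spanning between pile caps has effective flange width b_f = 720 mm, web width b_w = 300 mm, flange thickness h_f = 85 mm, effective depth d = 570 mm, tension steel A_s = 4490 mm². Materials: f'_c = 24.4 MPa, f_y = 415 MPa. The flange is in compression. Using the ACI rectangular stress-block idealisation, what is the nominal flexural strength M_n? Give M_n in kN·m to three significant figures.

M_n ≈ 929 kN·m

Tension: T = A_s f_y = 4490 × 415 = 1863350 N.
Try a within the flange: a = T/(0.85 f'_c b_f) = 1863350/(0.85 × 24.4 × 720) = 124.78 mm.
a = 124.78 > h_f = 85 mm: the block extends into the web. Split into flange-overhang and web parts.
C_f = 0.85 f'_c (b_f − b_w) h_f = 0.85 × 24.4 × (720 − 300) × 85 = 740418 N.
Remaining web compression depth: a_w = (T − C_f)/(0.85 f'_c b_w) = (1863350 − 740418)/(0.85 × 24.4 × 300) = 180.48 mm.
M_n = C_f(d − h_f/2) + (T − C_f)(d − a_w/2) = 740418 × (570 − 42.5) + 1122932 × (570 − 90.24) = 390.57 + 538.74 = 929.31 × 10⁶ N·mm.
M_n = 929.31 kN·m.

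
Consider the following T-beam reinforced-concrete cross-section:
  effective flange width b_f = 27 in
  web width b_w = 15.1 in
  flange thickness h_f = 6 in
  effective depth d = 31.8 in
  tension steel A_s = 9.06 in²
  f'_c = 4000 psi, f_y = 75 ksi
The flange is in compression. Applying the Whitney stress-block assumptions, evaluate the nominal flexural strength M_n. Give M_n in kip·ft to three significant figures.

M_n ≈ 1590 kip·ft

Tension: T = A_s f_y = 9.06 × 75 = 679.5 kips.
Try a within the flange: a = T/(0.85 f'_c b_f) = 679.5/(0.85 × 4 × 27) = 7.402 in.
a = 7.402 > h_f = 6 in: the block extends into the web. Split into flange-overhang and web parts.
C_f = 0.85 f'_c (b_f − b_w) h_f = 0.85 × 4 × (27 − 15.1) × 6 = 242.8 kips.
Remaining web compression depth: a_w = (T − C_f)/(0.85 f'_c b_w) = (679.5 − 242.8)/(0.85 × 4 × 15.1) = 8.506 in.
M_n = C_f(d − h_f/2) + (T − C_f)(d − a_w/2) = 242.8 × (31.8 − 3) + 436.7 × (31.8 − 4.253) = 6992.6 + 12029.8 = 19022.4 kip·in.
M_n = 19022.4/12 = 1585.20 kip·ft.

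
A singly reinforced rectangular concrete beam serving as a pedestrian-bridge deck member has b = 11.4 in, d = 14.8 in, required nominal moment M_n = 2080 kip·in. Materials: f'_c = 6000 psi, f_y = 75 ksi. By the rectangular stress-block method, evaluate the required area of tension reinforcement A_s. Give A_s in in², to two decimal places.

A_s ≈ 2.06 in²

From M_n = 0.85 f'_c a b (d − a/2):
a = d − √(d² − 2M_n/(0.85 f'_c b)) = 14.8 − √(14.8² − 2 × 2080/(0.85 × 6 × 11.4)) = 2.656 in.
A_s = 0.85 f'_c a b / f_y = 0.85 × 6 × 2.656 × 11.4 / 75 = 2.059 in².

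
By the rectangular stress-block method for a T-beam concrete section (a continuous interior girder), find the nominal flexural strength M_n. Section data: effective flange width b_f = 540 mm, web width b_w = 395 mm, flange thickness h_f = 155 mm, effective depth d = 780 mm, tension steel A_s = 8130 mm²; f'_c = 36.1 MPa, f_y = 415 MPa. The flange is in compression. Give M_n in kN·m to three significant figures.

M_n ≈ 2280 kN·m

Tension: T = A_s f_y = 8130 × 415 = 3373950 N.
Try a within the flange: a = T/(0.85 f'_c b_f) = 3373950/(0.85 × 36.1 × 540) = 203.62 mm.
a = 203.62 > h_f = 155 mm: the block extends into the web. Split into flange-overhang and web parts.
C_f = 0.85 f'_c (b_f − b_w) h_f = 0.85 × 36.1 × (540 − 395) × 155 = 689645 N.
Remaining web compression depth: a_w = (T − C_f)/(0.85 f'_c b_w) = (3373950 − 689645)/(0.85 × 36.1 × 395) = 221.47 mm.
M_n = C_f(d − h_f/2) + (T − C_f)(d − a_w/2) = 689645 × (780 − 77.5) + 2684305 × (780 − 110.735) = 484.48 + 1796.51 = 2280.99 × 10⁶ N·mm.
M_n = 2280.99 kN·m.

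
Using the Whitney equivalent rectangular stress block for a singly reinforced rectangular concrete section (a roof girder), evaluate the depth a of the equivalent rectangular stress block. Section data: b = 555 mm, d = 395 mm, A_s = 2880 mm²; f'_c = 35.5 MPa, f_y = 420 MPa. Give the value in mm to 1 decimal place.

T = A_s f_y = 2880 × 420 = 1209600 N = 1209.6 kN.
Setting C = 0.85 f'_c a b equal to T: a = 1209600/(0.85 × 35.5 × 555) = 72.2 mm.

a ≈ 72.2 mm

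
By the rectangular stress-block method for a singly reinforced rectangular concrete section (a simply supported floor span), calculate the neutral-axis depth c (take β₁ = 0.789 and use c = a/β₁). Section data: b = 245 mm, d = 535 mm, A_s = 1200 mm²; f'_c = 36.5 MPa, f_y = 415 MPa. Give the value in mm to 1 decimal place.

c ≈ 83.0 mm

T = A_s f_y = 1200 × 415 = 498000 N = 498 kN.
Setting C = 0.85 f'_c a b equal to T: a = 498000/(0.85 × 36.5 × 245) = 65.517 mm.
With β₁ = 0.789, c = a/β₁ = 65.517/0.789 = 83.0 mm.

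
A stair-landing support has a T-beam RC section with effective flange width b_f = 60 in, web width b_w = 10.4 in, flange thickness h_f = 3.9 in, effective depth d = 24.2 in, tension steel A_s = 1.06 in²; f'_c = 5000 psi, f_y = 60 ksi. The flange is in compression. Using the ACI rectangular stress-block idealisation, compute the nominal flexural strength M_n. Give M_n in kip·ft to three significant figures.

M_n ≈ 128 kip·ft

Tension: T = A_s f_y = 1.06 × 60 = 63.6 kips.
Try a within the flange: a = T/(0.85 f'_c b_f) = 63.6/(0.85 × 5 × 60) = 0.249 in.
Since a = 0.249 ≤ h_f = 3.9 in, the stress block lies entirely in the flange; analyse as a rectangular beam of width b_f.
M_n = T(d − a/2) = 63.6 × (24.2 − 0.1245) = 1531.2 kip·in.
M_n = 1531.2/12 = 127.60 kip·ft.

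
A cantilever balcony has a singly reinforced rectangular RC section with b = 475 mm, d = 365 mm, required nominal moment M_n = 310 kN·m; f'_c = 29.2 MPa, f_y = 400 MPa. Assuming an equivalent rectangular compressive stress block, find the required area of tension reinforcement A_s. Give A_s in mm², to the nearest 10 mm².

With M_n = 0.85 f'_c a b (d − a/2), solve the quadratic for a:
a = d − √(d² − 2M_n/(0.85 f'_c b)) = 365 − √(365² − 2 × 310×10⁶/(0.85 × 29.2 × 475)) = 81.04 mm.
A_s = 0.85 f'_c a b / f_y = 0.85 × 29.2 × 81.04 × 475 / 400 = 2388.6 mm².

A_s ≈ 2390 mm²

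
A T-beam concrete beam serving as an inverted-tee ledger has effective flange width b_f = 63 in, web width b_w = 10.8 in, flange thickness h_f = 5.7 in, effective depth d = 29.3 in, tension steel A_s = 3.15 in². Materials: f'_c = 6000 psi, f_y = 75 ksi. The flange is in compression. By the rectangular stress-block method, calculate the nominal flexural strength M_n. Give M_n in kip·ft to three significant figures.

Tension: T = A_s f_y = 3.15 × 75 = 236.25 kips.
Try a within the flange: a = T/(0.85 f'_c b_f) = 236.25/(0.85 × 6 × 63) = 0.735 in.
Since a = 0.735 ≤ h_f = 5.7 in, the stress block lies entirely in the flange; analyse as a rectangular beam of width b_f.
M_n = T(d − a/2) = 236.25 × (29.3 − 0.3675) = 6835.3 kip·in.
M_n = 6835.3/12 = 569.61 kip·ft.

M_n ≈ 570 kip·ft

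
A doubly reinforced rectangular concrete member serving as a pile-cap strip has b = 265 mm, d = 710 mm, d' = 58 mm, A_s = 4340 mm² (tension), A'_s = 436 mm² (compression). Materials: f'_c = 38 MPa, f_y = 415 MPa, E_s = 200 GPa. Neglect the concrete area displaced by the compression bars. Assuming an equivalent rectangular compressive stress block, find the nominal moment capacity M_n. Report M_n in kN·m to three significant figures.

Assume both tension and compression steel yield.
Net tension couple steel: A_s − A'_s = 3904 mm².
a = (A_s − A'_s) f_y / (0.85 f'_c b) = 1620160/(0.85 × 38 × 265) = 189.28 mm.
c = a/β₁ = 189.28/0.779 = 242.98 mm; ε'_s = 0.003(c − d')/c = 0.0023 ≥ f_y/E_s = 0.0021, so compression steel does yield.
M_n = (A_s − A'_s) f_y (d − a/2) + A'_s f_y (d − d') = [1620160 × (710 − 94.64) + 180940 × (710 − 58)] × 10⁻⁶ = 996.98 + 117.97 = 1114.95 kN·m.

M_n ≈ 1110 kN·m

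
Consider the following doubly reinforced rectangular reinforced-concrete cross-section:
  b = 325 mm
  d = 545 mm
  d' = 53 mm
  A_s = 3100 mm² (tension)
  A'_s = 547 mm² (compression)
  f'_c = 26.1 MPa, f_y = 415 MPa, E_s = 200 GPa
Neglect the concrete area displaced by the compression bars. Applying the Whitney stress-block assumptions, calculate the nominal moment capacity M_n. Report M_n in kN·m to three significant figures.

Assume both tension and compression steel yield.
Net tension couple steel: A_s − A'_s = 2553 mm².
a = (A_s − A'_s) f_y / (0.85 f'_c b) = 1059495/(0.85 × 26.1 × 325) = 146.95 mm.
c = a/β₁ = 146.95/0.85 = 172.88 mm; ε'_s = 0.003(c − d')/c = 0.0021 ≥ f_y/E_s = 0.0021, so compression steel does yield.
M_n = (A_s − A'_s) f_y (d − a/2) + A'_s f_y (d − d') = [1059495 × (545 − 73.475) + 227005 × (545 − 53)] × 10⁻⁶ = 499.58 + 111.69 = 611.27 kN·m.

M_n ≈ 611 kN·m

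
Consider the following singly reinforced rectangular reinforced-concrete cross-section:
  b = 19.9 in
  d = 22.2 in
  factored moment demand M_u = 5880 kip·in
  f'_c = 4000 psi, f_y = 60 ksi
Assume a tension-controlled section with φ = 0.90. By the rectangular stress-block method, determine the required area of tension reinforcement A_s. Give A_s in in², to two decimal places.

A_s ≈ 5.51 in²

M_n = M_u/φ = 5880/0.90 = 6533.33 kip·in.
From M_n = 0.85 f'_c a b (d − a/2):
a = d − √(d² − 2M_n/(0.85 f'_c b)) = 22.2 − √(22.2² − 2 × 6533.33/(0.85 × 4 × 19.9)) = 4.888 in.
A_s = 0.85 f'_c a b / f_y = 0.85 × 4 × 4.888 × 19.9 / 60 = 5.512 in².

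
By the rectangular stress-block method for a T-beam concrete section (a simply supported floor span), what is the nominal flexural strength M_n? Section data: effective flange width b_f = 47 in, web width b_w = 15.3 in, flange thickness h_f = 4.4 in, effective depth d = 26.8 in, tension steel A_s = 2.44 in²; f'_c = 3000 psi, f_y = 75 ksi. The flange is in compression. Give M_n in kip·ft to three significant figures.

Tension: T = A_s f_y = 2.44 × 75 = 183 kips.
Try a within the flange: a = T/(0.85 f'_c b_f) = 183/(0.85 × 3 × 47) = 1.527 in.
Since a = 1.527 ≤ h_f = 4.4 in, the stress block lies entirely in the flange; analyse as a rectangular beam of width b_f.
M_n = T(d − a/2) = 183 × (26.8 − 0.7635) = 4764.7 kip·in.
M_n = 4764.7/12 = 397.06 kip·ft.

M_n ≈ 397 kip·ft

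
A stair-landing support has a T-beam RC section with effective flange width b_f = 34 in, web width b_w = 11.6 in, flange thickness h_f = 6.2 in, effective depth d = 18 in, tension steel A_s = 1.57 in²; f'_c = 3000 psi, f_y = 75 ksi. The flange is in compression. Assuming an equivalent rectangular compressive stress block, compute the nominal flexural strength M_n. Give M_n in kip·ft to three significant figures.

M_n ≈ 170 kip·ft

Tension: T = A_s f_y = 1.57 × 75 = 117.75 kips.
Try a within the flange: a = T/(0.85 f'_c b_f) = 117.75/(0.85 × 3 × 34) = 1.358 in.
Since a = 1.358 ≤ h_f = 6.2 in, the stress block lies entirely in the flange; analyse as a rectangular beam of width b_f.
M_n = T(d − a/2) = 117.75 × (18 − 0.679) = 2039.5 kip·in.
M_n = 2039.5/12 = 169.96 kip·ft.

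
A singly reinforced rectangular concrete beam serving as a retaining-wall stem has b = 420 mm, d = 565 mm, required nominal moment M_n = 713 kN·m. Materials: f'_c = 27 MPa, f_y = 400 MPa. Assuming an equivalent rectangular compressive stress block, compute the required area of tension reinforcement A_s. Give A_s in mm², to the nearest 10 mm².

With M_n = 0.85 f'_c a b (d − a/2), solve the quadratic for a:
a = d − √(d² − 2M_n/(0.85 f'_c b)) = 565 − √(565² − 2 × 713×10⁶/(0.85 × 27 × 420)) = 151.13 mm.
A_s = 0.85 f'_c a b / f_y = 0.85 × 27 × 151.13 × 420 / 400 = 3641.9 mm².

A_s ≈ 3640 mm²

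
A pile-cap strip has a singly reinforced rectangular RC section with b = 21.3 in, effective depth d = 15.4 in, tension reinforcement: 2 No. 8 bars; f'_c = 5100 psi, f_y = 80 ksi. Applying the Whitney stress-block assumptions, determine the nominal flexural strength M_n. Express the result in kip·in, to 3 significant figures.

A_s = 2 × 0.79 = 1.58 in².
T = A_s f_y = 1.58 × 80 = 126.4 kips.
a = T/(0.85 f'_c b) = 126.4/(0.85 × 5.1 × 21.3) = 1.369 in.
M_n = T(d − a/2) = 126.4 × (15.4 − 0.6845) = 1860.0 kip·in.

M_n ≈ 1860 kip·in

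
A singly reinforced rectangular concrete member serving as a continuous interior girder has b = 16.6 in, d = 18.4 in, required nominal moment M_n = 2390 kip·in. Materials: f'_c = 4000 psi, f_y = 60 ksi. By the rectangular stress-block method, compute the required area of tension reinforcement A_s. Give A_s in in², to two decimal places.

From M_n = 0.85 f'_c a b (d − a/2):
a = d − √(d² − 2M_n/(0.85 f'_c b)) = 18.4 − √(18.4² − 2 × 2390/(0.85 × 4 × 16.6)) = 2.467 in.
A_s = 0.85 f'_c a b / f_y = 0.85 × 4 × 2.467 × 16.6 / 60 = 2.321 in².

A_s ≈ 2.32 in²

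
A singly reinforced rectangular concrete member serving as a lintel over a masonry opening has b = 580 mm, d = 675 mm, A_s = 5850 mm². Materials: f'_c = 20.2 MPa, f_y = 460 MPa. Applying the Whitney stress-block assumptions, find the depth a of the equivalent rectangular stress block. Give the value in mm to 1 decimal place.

T = A_s f_y = 5850 × 460 = 2691000 N = 2691 kN.
Setting C = 0.85 f'_c a b equal to T: a = 2691000/(0.85 × 20.2 × 580) = 270.2 mm.

a ≈ 270.2 mm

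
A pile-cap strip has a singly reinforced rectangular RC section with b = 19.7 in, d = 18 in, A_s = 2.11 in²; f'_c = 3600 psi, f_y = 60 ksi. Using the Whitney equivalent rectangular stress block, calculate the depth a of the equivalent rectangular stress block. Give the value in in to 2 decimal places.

T = A_s f_y = 2.11 × 60 = 126.6 kips.
a = T/(0.85 f'_c b) = 126.6/(0.85 × 3.6 × 19.7) = 2.10 in.

a ≈ 2.10 in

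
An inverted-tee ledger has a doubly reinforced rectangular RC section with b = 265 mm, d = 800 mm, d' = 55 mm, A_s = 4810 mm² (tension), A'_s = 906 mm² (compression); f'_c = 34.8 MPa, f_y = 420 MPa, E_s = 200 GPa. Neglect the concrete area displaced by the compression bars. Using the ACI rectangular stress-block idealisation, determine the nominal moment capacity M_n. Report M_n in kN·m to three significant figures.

Assume both tension and compression steel yield.
Net tension couple steel: A_s − A'_s = 3904 mm².
a = (A_s − A'_s) f_y / (0.85 f'_c b) = 1639680/(0.85 × 34.8 × 265) = 209.18 mm.
c = a/β₁ = 209.18/0.801 = 261.15 mm; ε'_s = 0.003(c − d')/c = 0.0024 ≥ f_y/E_s = 0.0021, so compression steel does yield.
M_n = (A_s − A'_s) f_y (d − a/2) + A'_s f_y (d − d') = [1639680 × (800 − 104.59) + 380520 × (800 − 55)] × 10⁻⁶ = 1140.25 + 283.49 = 1423.74 kN·m.

M_n ≈ 1420 kN·m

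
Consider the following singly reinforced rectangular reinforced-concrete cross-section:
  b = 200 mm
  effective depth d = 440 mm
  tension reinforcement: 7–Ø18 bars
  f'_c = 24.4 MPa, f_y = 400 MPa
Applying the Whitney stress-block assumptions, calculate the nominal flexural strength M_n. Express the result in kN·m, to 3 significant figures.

A_s = 7 × 254 = 1778 mm².
T = A_s f_y = 1778 × 400 = 711200 N = 711.2 kN.
From C = T: a = T/(0.85 f'_c b) = 711200/(0.85 × 24.4 × 200) = 171.46 mm.
M_n = T(d − a/2) = 711.2 kN × (440 − 85.73) mm = 251.96 kN·m.

M_n ≈ 252 kN·m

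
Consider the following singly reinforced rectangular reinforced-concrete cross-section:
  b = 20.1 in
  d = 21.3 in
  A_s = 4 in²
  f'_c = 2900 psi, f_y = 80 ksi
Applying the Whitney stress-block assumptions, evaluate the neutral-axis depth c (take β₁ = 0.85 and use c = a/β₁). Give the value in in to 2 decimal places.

T = A_s f_y = 4 × 80 = 320 kips.
a = T/(0.85 f'_c b) = 320/(0.85 × 2.9 × 20.1) = 6.4586 in.
With β₁ = 0.85, c = a/β₁ = 6.4586/0.85 = 7.60 in.

c ≈ 7.60 in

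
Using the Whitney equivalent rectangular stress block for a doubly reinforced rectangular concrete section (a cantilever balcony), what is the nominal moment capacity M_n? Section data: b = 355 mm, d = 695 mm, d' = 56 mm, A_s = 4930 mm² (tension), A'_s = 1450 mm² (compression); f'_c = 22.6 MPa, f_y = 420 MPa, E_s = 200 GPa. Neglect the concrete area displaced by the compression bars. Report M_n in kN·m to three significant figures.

Assume both tension and compression steel yield.
Net tension couple steel: A_s − A'_s = 3480 mm².
a = (A_s − A'_s) f_y / (0.85 f'_c b) = 1461600/(0.85 × 22.6 × 355) = 214.32 mm.
c = a/β₁ = 214.32/0.85 = 252.14 mm; ε'_s = 0.003(c − d')/c = 0.0023 ≥ f_y/E_s = 0.0021, so compression steel does yield.
M_n = (A_s − A'_s) f_y (d − a/2) + A'_s f_y (d − d') = [1461600 × (695 − 107.16) + 609000 × (695 − 56)] × 10⁻⁶ = 859.19 + 389.15 = 1248.34 kN·m.

M_n ≈ 1250 kN·m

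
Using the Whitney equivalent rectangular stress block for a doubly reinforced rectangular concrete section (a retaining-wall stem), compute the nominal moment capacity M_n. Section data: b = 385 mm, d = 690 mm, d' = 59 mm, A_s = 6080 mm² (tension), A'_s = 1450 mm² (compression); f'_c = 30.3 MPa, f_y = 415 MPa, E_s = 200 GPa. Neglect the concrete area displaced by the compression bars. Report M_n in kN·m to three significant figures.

M_n ≈ 1520 kN·m

Assume both tension and compression steel yield.
Net tension couple steel: A_s − A'_s = 4630 mm².
a = (A_s − A'_s) f_y / (0.85 f'_c b) = 1921450/(0.85 × 30.3 × 385) = 193.78 mm.
c = a/β₁ = 193.78/0.834 = 232.35 mm; ε'_s = 0.003(c − d')/c = 0.0022 ≥ f_y/E_s = 0.0021, so compression steel does yield.
M_n = (A_s − A'_s) f_y (d − a/2) + A'_s f_y (d − d') = [1921450 × (690 − 96.89) + 601750 × (690 − 59)] × 10⁻⁶ = 1139.63 + 379.70 = 1519.33 kN·m.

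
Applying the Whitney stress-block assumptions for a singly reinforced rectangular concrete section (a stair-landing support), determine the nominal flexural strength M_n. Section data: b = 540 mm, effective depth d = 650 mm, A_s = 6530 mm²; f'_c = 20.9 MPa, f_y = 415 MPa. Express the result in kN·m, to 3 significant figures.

T = A_s f_y = 6530 × 415 = 2709950 N = 2709.95 kN.
From C = T: a = T/(0.85 f'_c b) = 2709950/(0.85 × 20.9 × 540) = 282.49 mm.
M_n = T(d − a/2) = 2709.95 kN × (650 − 141.245) mm = 1378.70 kN·m.

M_n ≈ 1380 kN·m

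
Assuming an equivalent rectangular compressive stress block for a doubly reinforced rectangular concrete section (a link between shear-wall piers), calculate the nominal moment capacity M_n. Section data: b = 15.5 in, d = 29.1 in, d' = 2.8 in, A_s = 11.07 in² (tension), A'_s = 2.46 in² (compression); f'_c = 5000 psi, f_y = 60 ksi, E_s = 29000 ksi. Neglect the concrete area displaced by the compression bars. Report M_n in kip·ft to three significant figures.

M_n ≈ 1410 kip·ft

Assume both steels yield.
a = (A_s − A'_s) f_y/(0.85 f'_c b) = (11.07 − 2.46) × 60/(0.85 × 5 × 15.5) = 7.842 in.
c = a/β₁ = 7.842/0.8 = 9.803 in; ε'_s = 0.003(c − d')/c = 0.0021 ≥ ε_y = 0.0021, so the compression steel yields.
M_n = (A_s − A'_s) f_y (d − a/2) + A'_s f_y (d − d') = 516.6 × (29.1 − 3.921) + 147.6 × (29.1 − 2.8) = 13007.5 + 3881.9 = 16889.4 kip·in = 16889.4/12 = 1407.45 kip·ft.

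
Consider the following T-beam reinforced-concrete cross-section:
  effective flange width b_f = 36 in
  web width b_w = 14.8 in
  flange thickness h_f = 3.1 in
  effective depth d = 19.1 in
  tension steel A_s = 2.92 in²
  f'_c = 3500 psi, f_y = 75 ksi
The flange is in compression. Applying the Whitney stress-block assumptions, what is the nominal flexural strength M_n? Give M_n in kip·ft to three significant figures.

M_n ≈ 330 kip·ft

Tension: T = A_s f_y = 2.92 × 75 = 219 kips.
Try a within the flange: a = T/(0.85 f'_c b_f) = 219/(0.85 × 3.5 × 36) = 2.045 in.
Since a = 2.045 ≤ h_f = 3.1 in, the stress block lies entirely in the flange; analyse as a rectangular beam of width b_f.
M_n = T(d − a/2) = 219 × (19.1 − 1.0225) = 3959.0 kip·in.
M_n = 3959.0/12 = 329.92 kip·ft.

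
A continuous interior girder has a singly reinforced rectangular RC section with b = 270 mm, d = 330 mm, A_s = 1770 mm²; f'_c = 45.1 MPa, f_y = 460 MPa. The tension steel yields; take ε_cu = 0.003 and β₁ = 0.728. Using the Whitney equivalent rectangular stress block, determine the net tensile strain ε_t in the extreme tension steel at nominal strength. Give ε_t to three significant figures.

a = A_s f_y/(0.85 f'_c b) = 78.66 mm.
β₁ = 0.728, so c = a/β₁ = 78.66/0.728 = 108.05 mm.
From the linear strain diagram with ε_cu = 0.003: ε_t = 0.003 (d − c)/c = 0.003 × (330 − 108.05)/108.05 = 0.00616.
Since ε_t ≥ 0.005, the section is tension-controlled.

ε_t ≈ 0.00616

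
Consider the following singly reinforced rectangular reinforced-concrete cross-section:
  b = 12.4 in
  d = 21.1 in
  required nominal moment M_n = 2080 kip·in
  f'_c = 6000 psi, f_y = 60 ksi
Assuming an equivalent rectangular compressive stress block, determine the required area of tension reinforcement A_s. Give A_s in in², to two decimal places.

A_s ≈ 1.71 in²

From M_n = 0.85 f'_c a b (d − a/2):
a = d − √(d² − 2M_n/(0.85 f'_c b)) = 21.1 − √(21.1² − 2 × 2080/(0.85 × 6 × 12.4)) = 1.621 in.
A_s = 0.85 f'_c a b / f_y = 0.85 × 6 × 1.621 × 12.4 / 60 = 1.709 in².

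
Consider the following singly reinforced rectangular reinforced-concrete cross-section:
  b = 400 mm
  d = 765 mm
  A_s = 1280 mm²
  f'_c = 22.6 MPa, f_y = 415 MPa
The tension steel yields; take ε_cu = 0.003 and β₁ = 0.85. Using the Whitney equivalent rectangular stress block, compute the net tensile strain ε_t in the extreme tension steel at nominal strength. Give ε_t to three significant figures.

ε_t ≈ 0.0252

a = A_s f_y/(0.85 f'_c b) = 69.13 mm.
β₁ = 0.85, so c = a/β₁ = 69.13/0.85 = 81.33 mm.
From the linear strain diagram with ε_cu = 0.003: ε_t = 0.003 (d − c)/c = 0.003 × (765 − 81.33)/81.33 = 0.0252.
Since ε_t ≥ 0.005, the section is tension-controlled.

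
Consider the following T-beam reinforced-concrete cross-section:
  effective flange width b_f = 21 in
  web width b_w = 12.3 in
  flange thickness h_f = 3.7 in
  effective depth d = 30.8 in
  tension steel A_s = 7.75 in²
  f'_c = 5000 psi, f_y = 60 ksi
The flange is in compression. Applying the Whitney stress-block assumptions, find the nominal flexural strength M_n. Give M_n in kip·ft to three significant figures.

Tension: T = A_s f_y = 7.75 × 60 = 465 kips.
Try a within the flange: a = T/(0.85 f'_c b_f) = 465/(0.85 × 5 × 21) = 5.210 in.
a = 5.210 > h_f = 3.7 in: the block extends into the web. Split into flange-overhang and web parts.
C_f = 0.85 f'_c (b_f − b_w) h_f = 0.85 × 5 × (21 − 12.3) × 3.7 = 136.8 kips.
Remaining web compression depth: a_w = (T − C_f)/(0.85 f'_c b_w) = (465 − 136.8)/(0.85 × 5 × 12.3) = 6.278 in.
M_n = C_f(d − h_f/2) + (T − C_f)(d − a_w/2) = 136.8 × (30.8 − 1.85) + 328.2 × (30.8 − 3.139) = 3960.4 + 9078.3 = 13038.7 kip·in.
M_n = 13038.7/12 = 1086.56 kip·ft.

M_n ≈ 1090 kip·ft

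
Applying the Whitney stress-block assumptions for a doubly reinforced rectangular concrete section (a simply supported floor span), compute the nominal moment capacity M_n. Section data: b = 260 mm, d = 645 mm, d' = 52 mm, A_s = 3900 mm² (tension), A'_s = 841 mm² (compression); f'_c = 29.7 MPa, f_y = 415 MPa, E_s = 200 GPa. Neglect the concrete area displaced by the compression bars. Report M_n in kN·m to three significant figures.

Assume both tension and compression steel yield.
Net tension couple steel: A_s − A'_s = 3059 mm².
a = (A_s − A'_s) f_y / (0.85 f'_c b) = 1269485/(0.85 × 29.7 × 260) = 193.41 mm.
c = a/β₁ = 193.41/0.838 = 230.80 mm; ε'_s = 0.003(c − d')/c = 0.0023 ≥ f_y/E_s = 0.0021, so compression steel does yield.
M_n = (A_s − A'_s) f_y (d − a/2) + A'_s f_y (d − d') = [1269485 × (645 − 96.705) + 349015 × (645 − 52)] × 10⁻⁶ = 696.05 + 206.97 = 903.02 kN·m.

M_n ≈ 903 kN·m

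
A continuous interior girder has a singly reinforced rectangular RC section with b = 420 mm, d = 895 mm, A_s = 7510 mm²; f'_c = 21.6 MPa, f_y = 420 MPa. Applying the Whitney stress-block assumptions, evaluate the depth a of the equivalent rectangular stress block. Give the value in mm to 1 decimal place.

a ≈ 409.0 mm

T = A_s f_y = 7510 × 420 = 3154200 N = 3154.2 kN.
Setting C = 0.85 f'_c a b equal to T: a = 3154200/(0.85 × 21.6 × 420) = 409.0 mm.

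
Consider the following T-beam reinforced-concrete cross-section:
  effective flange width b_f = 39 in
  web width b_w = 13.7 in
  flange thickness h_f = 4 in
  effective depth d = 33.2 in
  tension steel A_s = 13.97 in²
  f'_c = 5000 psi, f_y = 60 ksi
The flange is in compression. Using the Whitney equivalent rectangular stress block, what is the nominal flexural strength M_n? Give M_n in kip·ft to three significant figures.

M_n ≈ 2130 kip·ft

Tension: T = A_s f_y = 13.97 × 60 = 838.2 kips.
Try a within the flange: a = T/(0.85 f'_c b_f) = 838.2/(0.85 × 5 × 39) = 5.057 in.
a = 5.057 > h_f = 4 in: the block extends into the web. Split into flange-overhang and web parts.
C_f = 0.85 f'_c (b_f − b_w) h_f = 0.85 × 5 × (39 − 13.7) × 4 = 430.1 kips.
Remaining web compression depth: a_w = (T − C_f)/(0.85 f'_c b_w) = (838.2 − 430.1)/(0.85 × 5 × 13.7) = 7.009 in.
M_n = C_f(d − h_f/2) + (T − C_f)(d − a_w/2) = 430.1 × (33.2 − 2) + 408.1 × (33.2 − 3.5045) = 13419.1 + 12118.7 = 25537.8 kip·in.
M_n = 25537.8/12 = 2128.15 kip·ft.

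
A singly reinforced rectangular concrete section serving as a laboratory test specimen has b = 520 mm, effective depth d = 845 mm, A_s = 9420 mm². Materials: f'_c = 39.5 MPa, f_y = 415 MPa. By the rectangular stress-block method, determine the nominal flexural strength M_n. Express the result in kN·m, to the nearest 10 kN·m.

T = A_s f_y = 9420 × 415 = 3909300 N = 3909.3 kN.
From C = T: a = T/(0.85 f'_c b) = 3909300/(0.85 × 39.5 × 520) = 223.91 mm.
M_n = T(d − a/2) = 3909.3 kN × (845 − 111.955) mm = 2865.69 kN·m.

M_n ≈ 2870 kN·m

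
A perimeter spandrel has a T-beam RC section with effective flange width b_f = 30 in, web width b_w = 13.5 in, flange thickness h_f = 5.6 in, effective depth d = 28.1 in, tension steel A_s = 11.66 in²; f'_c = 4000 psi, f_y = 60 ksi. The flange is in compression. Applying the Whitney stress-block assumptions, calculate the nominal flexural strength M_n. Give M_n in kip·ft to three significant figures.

M_n ≈ 1430 kip·ft

Tension: T = A_s f_y = 11.66 × 60 = 699.6 kips.
Try a within the flange: a = T/(0.85 f'_c b_f) = 699.6/(0.85 × 4 × 30) = 6.859 in.
a = 6.859 > h_f = 5.6 in: the block extends into the web. Split into flange-overhang and web parts.
C_f = 0.85 f'_c (b_f − b_w) h_f = 0.85 × 4 × (30 − 13.5) × 5.6 = 314.2 kips.
Remaining web compression depth: a_w = (T − C_f)/(0.85 f'_c b_w) = (699.6 − 314.2)/(0.85 × 4 × 13.5) = 8.397 in.
M_n = C_f(d − h_f/2) + (T − C_f)(d − a_w/2) = 314.2 × (28.1 − 2.8) + 385.4 × (28.1 − 4.1985) = 7949.3 + 9211.6 = 17160.9 kip·in.
M_n = 17160.9/12 = 1430.08 kip·ft.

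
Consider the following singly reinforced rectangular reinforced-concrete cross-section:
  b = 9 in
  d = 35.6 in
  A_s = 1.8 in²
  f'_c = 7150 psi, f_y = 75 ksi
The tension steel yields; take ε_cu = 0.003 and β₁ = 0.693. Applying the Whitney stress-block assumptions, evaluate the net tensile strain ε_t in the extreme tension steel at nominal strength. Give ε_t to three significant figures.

ε_t ≈ 0.0270

a = A_s f_y/(0.85 f'_c b) = 2.468 in.
β₁ = 0.693, so c = a/β₁ = 2.468/0.693 = 3.561 in.
From the linear strain diagram with ε_cu = 0.003: ε_t = 0.003 (d − c)/c = 0.003 × (35.6 − 3.561)/3.561 = 0.0270.
Since ε_t ≥ 0.005, the section is tension-controlled.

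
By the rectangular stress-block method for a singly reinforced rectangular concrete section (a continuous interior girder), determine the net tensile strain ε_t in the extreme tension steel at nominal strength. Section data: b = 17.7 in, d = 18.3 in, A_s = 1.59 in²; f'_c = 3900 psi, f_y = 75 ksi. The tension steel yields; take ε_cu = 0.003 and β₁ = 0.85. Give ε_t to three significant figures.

a = A_s f_y/(0.85 f'_c b) = 2.032 in.
β₁ = 0.85, so c = a/β₁ = 2.032/0.85 = 2.391 in.
From the linear strain diagram with ε_cu = 0.003: ε_t = 0.003 (d − c)/c = 0.003 × (18.3 − 2.391)/2.391 = 0.0200.
Since ε_t ≥ 0.005, the section is tension-controlled.

ε_t ≈ 0.0200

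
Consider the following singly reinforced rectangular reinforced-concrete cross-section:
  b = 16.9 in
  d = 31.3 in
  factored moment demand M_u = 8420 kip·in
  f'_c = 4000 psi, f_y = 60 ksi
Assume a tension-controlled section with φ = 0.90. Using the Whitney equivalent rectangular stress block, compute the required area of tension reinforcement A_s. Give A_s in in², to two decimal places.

A_s ≈ 5.48 in²

M_n = M_u/φ = 8420/0.90 = 9355.56 kip·in.
From M_n = 0.85 f'_c a b (d − a/2):
a = d − √(d² − 2M_n/(0.85 f'_c b)) = 31.3 − √(31.3² − 2 × 9355.56/(0.85 × 4 × 16.9)) = 5.726 in.
A_s = 0.85 f'_c a b / f_y = 0.85 × 4 × 5.726 × 16.9 / 60 = 5.484 in².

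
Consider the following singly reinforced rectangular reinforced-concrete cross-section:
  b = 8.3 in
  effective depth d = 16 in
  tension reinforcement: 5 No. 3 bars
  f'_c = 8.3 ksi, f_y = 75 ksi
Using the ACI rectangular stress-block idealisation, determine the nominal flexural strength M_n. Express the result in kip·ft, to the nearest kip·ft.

A_s = 5 × 0.11 = 0.55 in².
T = A_s f_y = 0.55 × 75 = 41.25 kips.
a = T/(0.85 f'_c b) = 41.25/(0.85 × 8.3 × 8.3) = 0.704 in.
M_n = T(d − a/2) = 41.25 × (16 − 0.352) = 645.5 kip·in = 645.5/12 = 53.79 kip·ft.

M_n ≈ 54 kip·ft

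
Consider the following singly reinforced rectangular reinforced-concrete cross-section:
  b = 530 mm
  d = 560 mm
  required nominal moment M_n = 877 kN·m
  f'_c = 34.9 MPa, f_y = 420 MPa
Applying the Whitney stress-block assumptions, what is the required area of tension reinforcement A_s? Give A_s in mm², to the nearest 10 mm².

With M_n = 0.85 f'_c a b (d − a/2), solve the quadratic for a:
a = d − √(d² − 2M_n/(0.85 f'_c b)) = 560 − √(560² − 2 × 877×10⁶/(0.85 × 34.9 × 530)) = 110.51 mm.
A_s = 0.85 f'_c a b / f_y = 0.85 × 34.9 × 110.51 × 530 / 420 = 4136.9 mm².

A_s ≈ 4140 mm²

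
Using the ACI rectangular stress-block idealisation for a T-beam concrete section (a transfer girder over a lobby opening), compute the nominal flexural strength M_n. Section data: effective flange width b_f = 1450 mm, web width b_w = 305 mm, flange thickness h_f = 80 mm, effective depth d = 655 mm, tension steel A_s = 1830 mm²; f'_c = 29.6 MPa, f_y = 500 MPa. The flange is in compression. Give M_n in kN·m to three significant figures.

Tension: T = A_s f_y = 1830 × 500 = 915000 N.
Try a within the flange: a = T/(0.85 f'_c b_f) = 915000/(0.85 × 29.6 × 1450) = 25.08 mm.
Since a = 25.08 ≤ h_f = 80 mm, the stress block lies entirely in the flange; analyse as a rectangular beam of width b_f.
M_n = T(d − a/2) = 915000 × (655 − 12.54) = 587.85 × 10⁶ N·mm.
M_n = 587.85 kN·m.

M_n ≈ 588 kN·m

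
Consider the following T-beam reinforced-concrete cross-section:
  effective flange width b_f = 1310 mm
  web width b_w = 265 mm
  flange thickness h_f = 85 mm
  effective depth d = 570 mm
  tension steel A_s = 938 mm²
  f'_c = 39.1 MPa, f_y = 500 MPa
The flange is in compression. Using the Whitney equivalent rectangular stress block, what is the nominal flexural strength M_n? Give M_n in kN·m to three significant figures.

M_n ≈ 265 kN·m

Tension: T = A_s f_y = 938 × 500 = 469000 N.
Try a within the flange: a = T/(0.85 f'_c b_f) = 469000/(0.85 × 39.1 × 1310) = 10.77 mm.
Since a = 10.77 ≤ h_f = 85 mm, the stress block lies entirely in the flange; analyse as a rectangular beam of width b_f.
M_n = T(d − a/2) = 469000 × (570 − 5.385) = 264.80 × 10⁶ N·mm.
M_n = 264.80 kN·m.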